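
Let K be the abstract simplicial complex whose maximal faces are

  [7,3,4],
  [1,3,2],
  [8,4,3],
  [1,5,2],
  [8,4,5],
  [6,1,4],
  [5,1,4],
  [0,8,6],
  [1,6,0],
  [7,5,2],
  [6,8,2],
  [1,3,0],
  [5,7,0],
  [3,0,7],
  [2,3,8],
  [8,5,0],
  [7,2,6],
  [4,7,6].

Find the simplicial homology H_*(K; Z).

Fix the vertex order 0 < 1 < 2 < 3 < 4 < 5 < 6 < 7 < 8 and write every simplex with vertices in increasing order. Then dim K = 2 and the simplices of K are:

  0-simplices (9): [0], [1], [2], [3], [4], [5], [6], [7], [8]
  1-simplices (27): (27 of them)
  2-simplices (18): [0,1,3], [0,1,6], [0,3,7], [0,5,7], [0,5,8], [0,6,8], [1,2,3], [1,2,5], [1,4,5], [1,4,6], [2,3,8], [2,5,7], [2,6,7], [2,6,8], [3,4,7], [3,4,8], [4,5,8], [4,6,7]

so the chain groups are C_0 ≅ Z^9, C_1 ≅ Z^27, C_2 ≅ Z^18.

Boundary ∂_1: C_1 → C_0 maps an edge to its endpoints' difference, ∂[p,q] = q − p. For instance
  ∂[2,3] = [3] − [2].
This gives a 9×27 integer matrix of rank 8; reducing to Smith normal form yields diagonal entries (1,1,1,1,1,1,1,1).

Boundary ∂_2: C_2 → C_1 sends each 2-simplex [p,q,r] to [q,r] − [p,r] + [p,q]. For instance
  ∂[1,2,3] = [2,3] − [1,3] + [1,2],
  ∂[1,4,6] = [4,6] − [1,6] + [1,4].
As a 27×18 matrix over Z this has rank 17, with invariant factors (1,1,1,1,1,1,1,1,1,1,1,1,1,1,1,1,1).

Computing H_k = (kernel of ∂_k) / (image of ∂_{k+1}):

  H_0: rank C_0 − rank ∂_1 = 9 − 8 = 1, and the invariant factors of ∂_1 are all 1, so H_0 ≅ Z.
  H_1: rank ker ∂_1 − rank ∂_2 = (27 − 8) − 17 = 2, and the invariant factors of ∂_2 are all 1, so H_1 ≅ Z^2.
  H_2: rank ker ∂_2 − rank ∂_3 = (18 − 17) − 0 = 1, and there is no ∂_3, so H_2 ≅ Z.

H_0 = Z,  H_1 = Z^2,  H_2 = Z.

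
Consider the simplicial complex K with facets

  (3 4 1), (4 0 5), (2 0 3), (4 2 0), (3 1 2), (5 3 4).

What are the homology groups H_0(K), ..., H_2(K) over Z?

H_0 = Z,  H_1 = Z,  H_2 = 0.

We work with the vertex ordering 0 < 1 < 2 < 3 < 4 < 5. The simplices of K, each written with vertices in increasing order, are:

  0-simplices (6): [0], [1], [2], [3], [4], [5]
  1-simplices (12): [0,2], [0,3], [0,4], [0,5], [1,2], [1,3], [1,4], [2,3], [2,4], [3,4], [3,5], [4,5]
  2-simplices (6): [0,2,3], [0,2,4], [0,4,5], [1,2,3], [1,3,4], [3,4,5]

Hence C_0 ≅ Z^6, C_1 ≅ Z^12, C_2 ≅ Z^6.

The boundary map ∂_1: C_1 → C_0 is given by ∂[p,q] = [q] − [p]. For instance
  ∂[1,4] = [4] − [1].
This gives a 6×12 integer matrix of rank 5; reducing to Smith normal form yields diagonal entries (1,1,1,1,1).

∂_2: C_2 → C_1 maps a triangle to the signed sum of its edges. For instance
  ∂[1,3,4] = [3,4] − [1,4] + [1,3],
  ∂[0,2,4] = [2,4] − [0,4] + [0,2].
This gives a 12×6 integer matrix of rank 6; reducing to Smith normal form yields diagonal entries (1,1,1,1,1,1).

Computing H_k = (kernel of ∂_k) / (image of ∂_{k+1}):

  H_0: rank C_0 − rank ∂_1 = 6 − 5 = 1, and the invariant factors of ∂_1 are all 1, so H_0 = Z.
  H_1: rank ker ∂_1 − rank ∂_2 = (12 − 5) − 6 = 1, and the invariant factors of ∂_2 are all 1, so H_1 = Z.
  H_2: rank ker ∂_2 − rank ∂_3 = (6 − 6) − 0 = 0, and there is no ∂_3, so H_2 = 0.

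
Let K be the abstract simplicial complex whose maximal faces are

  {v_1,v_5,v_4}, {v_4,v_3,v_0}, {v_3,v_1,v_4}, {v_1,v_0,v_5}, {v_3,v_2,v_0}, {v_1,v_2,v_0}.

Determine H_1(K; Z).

K has 6 vertices, 12 edges, 6 triangles.
rank ∂_1 = 5, rank ∂_2 = 6 ⇒ b_1 = 12 − 5 − 6 = 1; all invariant factors of ∂_2 are 1 so no torsion. So H_1 ≅ Z.

H_1 = Z.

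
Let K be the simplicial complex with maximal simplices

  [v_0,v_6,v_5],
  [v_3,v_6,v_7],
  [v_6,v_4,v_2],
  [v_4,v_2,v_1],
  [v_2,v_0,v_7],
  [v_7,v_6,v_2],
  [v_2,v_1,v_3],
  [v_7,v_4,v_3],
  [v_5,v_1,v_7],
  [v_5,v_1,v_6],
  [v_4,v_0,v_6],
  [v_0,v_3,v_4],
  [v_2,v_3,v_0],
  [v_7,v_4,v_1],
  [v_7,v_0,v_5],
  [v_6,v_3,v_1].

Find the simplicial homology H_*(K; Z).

H_0 ≅ Z,  H_1 ≅ Z^2,  H_2 ≅ Z.

We work with the vertex ordering v_0 < v_1 < v_2 < v_3 < v_4 < v_5 < v_6 < v_7. The simplices of K, each written with vertices in increasing order, are:

  0-simplices (8): [v_0], [v_1], [v_2], [v_3], [v_4], [v_5], [v_6], [v_7]
  1-simplices (24): (24 of them)
  2-simplices (16): (16 of them)

so the chain groups are C_0 ≅ Z^8, C_1 ≅ Z^24, C_2 ≅ Z^16.

Boundary ∂_1: C_1 → C_0 is given by ∂[p,q] = [q] − [p].
The 8×24 boundary matrix has rank 7 and Smith normal form diag(1,1,1,1,1,1,1).

∂_2: C_2 → C_1 maps a triangle to the signed sum of its edges. For instance
  ∂[v_0,v_2,v_3] = [v_2,v_3] − [v_0,v_3] + [v_0,v_2],
  ∂[v_3,v_4,v_7] = [v_4,v_7] − [v_3,v_7] + [v_3,v_4].
The resulting 24×16 matrix has rank 15, and its Smith normal form has invariant factors (1,1,1,1,1,1,1,1,1,1,1,1,1,1,1).

From H_k ≅ ker(∂_k) / im(∂_{k+1}) we obtain:

  H_0: rank C_0 − rank ∂_1 = 8 − 7 = 1, and the invariant factors of ∂_1 are all 1, so H_0 = Z.
  H_1: rank ker ∂_1 − rank ∂_2 = (24 − 7) − 15 = 2, and the invariant factors of ∂_2 are all 1, so H_1 = Z^2.
  H_2: rank ker ∂_2 − rank ∂_3 = (16 − 15) − 0 = 1, and there is no ∂_3, so H_2 = Z.

As a check, the Euler characteristic is 8 − 24 + 16 = 0, which agrees with 1 − 2 + 1 = 0.
(K is a triangulation of the torus T^2.)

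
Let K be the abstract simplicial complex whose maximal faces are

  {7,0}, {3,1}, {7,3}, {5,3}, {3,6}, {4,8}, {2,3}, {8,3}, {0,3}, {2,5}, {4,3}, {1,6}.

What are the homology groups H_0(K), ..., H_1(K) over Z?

H_0 ≅ Z,  H_1 ≅ Z^4.

Fix the vertex order 0 < 1 < 2 < 3 < 4 < 5 < 6 < 7 < 8 and write every simplex with vertices in increasing order. Then dim K = 1 and the simplices of K are:

  0-simplices (9): [0], [1], [2], [3], [4], [5], [6], [7], [8]
  1-simplices (12): [0,3], [0,7], [1,3], [1,6], [2,3], [2,5], [3,4], [3,5], [3,6], [3,7], [3,8], [4,8]

so the chain groups are C_0 ≅ Z^9, C_1 ≅ Z^12.

Boundary ∂_1: C_1 → C_0 maps an edge to its endpoints' difference, ∂[p,q] = q − p.
The resulting 9×12 matrix has rank 8, and its Smith normal form has invariant factors (1,1,1,1,1,1,1,1).

Computing H_k = (kernel of ∂_k) / (image of ∂_{k+1}):

  H_0: rank C_0 − rank ∂_1 = 9 − 8 = 1, and the invariant factors of ∂_1 are all 1, so H_0 ≅ Z.
  H_1: rank ker ∂_1 − rank ∂_2 = (12 − 8) − 0 = 4, and there is no ∂_2, so H_1 ≅ Z^4.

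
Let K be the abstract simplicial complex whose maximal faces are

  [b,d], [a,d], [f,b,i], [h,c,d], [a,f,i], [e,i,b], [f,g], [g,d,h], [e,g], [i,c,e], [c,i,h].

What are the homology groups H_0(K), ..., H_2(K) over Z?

H_0 = Z,  H_1 = Z^4,  H_2 = 0.

Order the vertices as a < b < c < d < e < f < g < h < i. Listing each simplex with vertices in this order, K has dimension 2 with simplices:

  0-simplices (9): a, b, c, d, e, f, g, h, i
  1-simplices (19): ad, af, ai, bd, be, bf, bi, cd, ce, ch, ci, dg, dh, eg, ei, fg, fi, gh, hi
  2-simplices (7): afi, bei, bfi, cdh, cei, chi, dgh

giving chain groups C_0 ≅ Z^9, C_1 ≅ Z^19, C_2 ≅ Z^7.

∂_1: C_1 → C_0 is given by ∂[p,q] = [q] − [p].
This gives a 9×19 integer matrix of rank 8; reducing to Smith normal form yields diagonal entries (1,1,1,1,1,1,1,1).

The boundary map ∂_2: C_2 → C_1 acts by ∂[p,q,r] = [q,r] − [p,r] + [p,q]. For instance
  ∂cdh = dh − ch + cd,
  ∂cei = ei − ci + ce.
The resulting 19×7 matrix has rank 7, and its Smith normal form has invariant factors (1,1,1,1,1,1,1).

Computing H_k = (kernel of ∂_k) / (image of ∂_{k+1}):

  H_0: rank C_0 − rank ∂_1 = 9 − 8 = 1, and the invariant factors of ∂_1 are all 1, so H_0 = Z.
  H_1: rank ker ∂_1 − rank ∂_2 = (19 − 8) − 7 = 4, and the invariant factors of ∂_2 are all 1, so H_1 = Z^4.
  H_2: rank ker ∂_2 − rank ∂_3 = (7 − 7) − 0 = 0, and there is no ∂_3, so H_2 = 0.

As a check, the Euler characteristic is 9 − 19 + 7 = -3, which agrees with 1 − 4 + 0 = -3.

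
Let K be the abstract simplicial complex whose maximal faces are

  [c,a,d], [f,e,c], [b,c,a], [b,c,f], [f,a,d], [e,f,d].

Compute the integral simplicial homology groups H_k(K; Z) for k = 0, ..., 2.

H_0 ≅ Z,  H_1 ≅ Z,  H_2 = 0.

Take the total order a < b < c < d < e < f on the vertex set. Then K (dimension 2) consists of the simplices:

  0-simplices (6): a, b, c, d, e, f
  1-simplices (12): ab, ac, ad, af, bc, bf, cd, ce, cf, de, df, ef
  2-simplices (6): abc, acd, adf, bcf, cef, def

Hence C_0 ≅ Z^6, C_1 ≅ Z^12, C_2 ≅ Z^6.

Boundary ∂_1: C_1 → C_0 maps an edge to its endpoints' difference, ∂[p,q] = q − p. For instance
  ∂ef = f − e.
The resulting 6×12 matrix has rank 5, and its Smith normal form has invariant factors (1,1,1,1,1).

Boundary ∂_2: C_2 → C_1 sends each 2-simplex [p,q,r] to [q,r] − [p,r] + [p,q]. For instance
  ∂acd = cd − ad + ac,
  ∂bcf = cf − bf + bc.
The resulting 12×6 matrix has rank 6, and its Smith normal form has invariant factors (1,1,1,1,1,1).

Now H_k = ker ∂_k / im ∂_{k+1}, so:

  H_0: rank C_0 − rank ∂_1 = 6 − 5 = 1, and the invariant factors of ∂_1 are all 1, so H_0 ≅ Z.
  H_1: rank ker ∂_1 − rank ∂_2 = (12 − 5) − 6 = 1, and the invariant factors of ∂_2 are all 1, so H_1 ≅ Z.
  H_2: rank ker ∂_2 − rank ∂_3 = (6 − 6) − 0 = 0, and there is no ∂_3, so H_2 ≅ 0.

As a check, the Euler characteristic is 6 − 12 + 6 = 0, which agrees with 1 − 1 + 0 = 0.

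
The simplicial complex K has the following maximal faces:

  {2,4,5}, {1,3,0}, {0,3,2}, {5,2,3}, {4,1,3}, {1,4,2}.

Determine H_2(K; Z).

H_2 = 0.

Take the total order 0 < 1 < 2 < 3 < 4 < 5 on the vertex set. Then K (dimension 2) consists of the simplices:

  0-simplices (6): [0], [1], [2], [3], [4], [5]
  1-simplices (12): [0,1], [0,2], [0,3], [1,2], [1,3], [1,4], [2,3], [2,4], [2,5], [3,4], [3,5], [4,5]
  2-simplices (6): [0,1,3], [0,2,3], [1,2,4], [1,3,4], [2,3,5], [2,4,5]

so the chain groups are C_0 ≅ Z^6, C_1 ≅ Z^12, C_2 ≅ Z^6.

∂_1: C_1 → C_0 sends each edge [p,q] (with p < q) to q − p. For instance
  ∂[3,5] = [5] − [3].
The 6×12 boundary matrix has rank 5 and Smith normal form diag(1,1,1,1,1).

∂_2: C_2 → C_1 maps a triangle to the signed sum of its edges. For instance
  ∂[1,3,4] = [3,4] − [1,4] + [1,3],
  ∂[0,2,3] = [2,3] − [0,3] + [0,2].
This gives a 12×6 integer matrix of rank 6; reducing to Smith normal form yields diagonal entries (1,1,1,1,1,1).

Now H_k = ker ∂_k / im ∂_{k+1}, so:

  H_2: rank ker ∂_2 − rank ∂_3 = (6 − 6) − 0 = 0, and there is no ∂_3, so H_2 ≅ 0.

(K is a triangulation of the cylinder S^1 x I.)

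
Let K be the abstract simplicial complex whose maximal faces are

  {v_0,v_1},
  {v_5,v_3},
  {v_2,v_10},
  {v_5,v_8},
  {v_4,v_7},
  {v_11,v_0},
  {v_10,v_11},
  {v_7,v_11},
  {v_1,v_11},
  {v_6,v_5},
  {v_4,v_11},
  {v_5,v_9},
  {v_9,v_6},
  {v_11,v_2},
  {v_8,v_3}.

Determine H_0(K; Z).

H_0 ≅ Z^2.

Order the vertices as v_0 < v_1 < v_2 < v_3 < v_4 < v_5 < v_6 < v_7 < v_8 < v_9 < v_10 < v_11. Listing each simplex with vertices in this order, K has dimension 1 with simplices:

  0-simplices (12): [v_0], [v_1], [v_2], [v_3], [v_4], [v_5], [v_6], [v_7], [v_8], [v_9], [v_10], [v_11]
  1-simplices (15): (15 of them)

giving chain groups C_0 ≅ Z^12, C_1 ≅ Z^15.

∂_1: C_1 → C_0 is given by ∂[p,q] = [q] − [p].
As a 12×15 matrix over Z this has rank 10, with invariant factors (1,1,1,1,1,1,1,1,1,1).

From H_k ≅ ker(∂_k) / im(∂_{k+1}) we obtain:

  H_0: rank C_0 − rank ∂_1 = 12 − 10 = 2, and the invariant factors of ∂_1 are all 1, so H_0 = Z^2.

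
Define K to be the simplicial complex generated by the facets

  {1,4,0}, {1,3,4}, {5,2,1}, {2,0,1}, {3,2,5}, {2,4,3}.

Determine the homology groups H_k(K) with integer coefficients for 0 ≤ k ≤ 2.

H_0 = Z,  H_1 = Z,  H_2 = 0.

Fix the vertex order 0 < 1 < 2 < 3 < 4 < 5 and write every simplex with vertices in increasing order. Then dim K = 2 and the simplices of K are:

  0-simplices (6): [0], [1], [2], [3], [4], [5]
  1-simplices (12): [0,1], [0,2], [0,4], [1,2], [1,3], [1,4], [1,5], [2,3], [2,4], [2,5], [3,4], [3,5]
  2-simplices (6): [0,1,2], [0,1,4], [1,2,5], [1,3,4], [2,3,4], [2,3,5]

so the chain groups are C_0 ≅ Z^6, C_1 ≅ Z^12, C_2 ≅ Z^6.

∂_1: C_1 → C_0 is given by ∂[p,q] = [q] − [p].
This gives a 6×12 integer matrix of rank 5; reducing to Smith normal form yields diagonal entries (1,1,1,1,1).

Boundary ∂_2: C_2 → C_1 sends each 2-simplex [p,q,r] to [q,r] − [p,r] + [p,q]. For instance
  ∂[0,1,4] = [1,4] − [0,4] + [0,1],
  ∂[0,1,2] = [1,2] − [0,2] + [0,1].
This gives a 12×6 integer matrix of rank 6; reducing to Smith normal form yields diagonal entries (1,1,1,1,1,1).

Reading off H_k = ker ∂_k / im ∂_{k+1}:

  H_0: rank C_0 − rank ∂_1 = 6 − 5 = 1, and the invariant factors of ∂_1 are all 1, so H_0 = Z.
  H_1: rank ker ∂_1 − rank ∂_2 = (12 − 5) − 6 = 1, and the invariant factors of ∂_2 are all 1, so H_1 = Z.
  H_2: rank ker ∂_2 − rank ∂_3 = (6 − 6) − 0 = 0, and there is no ∂_3, so H_2 = 0.

As a check, the Euler characteristic is 6 − 12 + 6 = 0, which agrees with 1 − 1 + 0 = 0.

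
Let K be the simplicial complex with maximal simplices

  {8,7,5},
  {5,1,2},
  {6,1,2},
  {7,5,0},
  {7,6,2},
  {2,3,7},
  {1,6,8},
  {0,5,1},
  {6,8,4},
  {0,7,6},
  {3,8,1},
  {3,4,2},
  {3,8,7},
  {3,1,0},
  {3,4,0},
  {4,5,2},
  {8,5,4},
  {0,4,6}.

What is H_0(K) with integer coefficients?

H_0 = Z.

Take the total order 0 < 1 < 2 < 3 < 4 < 5 < 6 < 7 < 8 on the vertex set. Then K (dimension 2) consists of the simplices:

  0-simplices (9): [0], [1], [2], [3], [4], [5], [6], [7], [8]
  1-simplices (27): (27 of them)
  2-simplices (18): [0,1,3], [0,1,5], [0,3,4], [0,4,6], [0,5,7], [0,6,7], [1,2,5], [1,2,6], [1,3,8], [1,6,8], [2,3,4], [2,3,7], [2,4,5], [2,6,7], [3,7,8], [4,5,8], [4,6,8], [5,7,8]

giving chain groups C_0 ≅ Z^9, C_1 ≅ Z^27, C_2 ≅ Z^18.

The boundary map ∂_1: C_1 → C_0 is given by ∂[p,q] = [q] − [p].
As a 9×27 matrix over Z this has rank 8, with invariant factors (1,1,1,1,1,1,1,1).

Boundary ∂_2: C_2 → C_1 acts by ∂[p,q,r] = [q,r] − [p,r] + [p,q]. For instance
  ∂[1,3,8] = [3,8] − [1,8] + [1,3],
  ∂[0,6,7] = [6,7] − [0,7] + [0,6].
As a 27×18 matrix over Z this has rank 17, with invariant factors (1,1,1,1,1,1,1,1,1,1,1,1,1,1,1,1,1).

Computing H_k = (kernel of ∂_k) / (image of ∂_{k+1}):

  H_0: rank C_0 − rank ∂_1 = 9 − 8 = 1, and the invariant factors of ∂_1 are all 1, so H_0 = Z.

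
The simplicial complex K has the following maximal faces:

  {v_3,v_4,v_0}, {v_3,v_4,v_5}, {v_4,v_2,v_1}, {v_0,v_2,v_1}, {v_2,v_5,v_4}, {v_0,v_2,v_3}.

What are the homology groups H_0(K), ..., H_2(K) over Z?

H_0 ≅ Z,  H_1 ≅ Z,  H_2 = 0.

K has 6 vertices, 12 edges, 6 triangles.
rank ∂_0 = 0, rank ∂_1 = 5 ⇒ b_0 = 6 − 0 − 5 = 1; all invariant factors of ∂_1 are 1 so no torsion. So H_0 = Z.
rank ∂_1 = 5, rank ∂_2 = 6 ⇒ b_1 = 12 − 5 − 6 = 1; all invariant factors of ∂_2 are 1 so no torsion. So H_1 = Z.
rank ∂_2 = 6, rank ∂_3 = 0 ⇒ b_2 = 6 − 6 − 0 = 0. So H_2 = 0.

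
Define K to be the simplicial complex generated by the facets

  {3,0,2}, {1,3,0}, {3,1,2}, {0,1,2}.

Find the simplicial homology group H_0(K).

Fix the vertex order 0 < 1 < 2 < 3 and write every simplex with vertices in increasing order. Then dim K = 2 and the simplices of K are:

  0-simplices (4): [0], [1], [2], [3]
  1-simplices (6): [0,1], [0,2], [0,3], [1,2], [1,3], [2,3]
  2-simplices (4): [0,1,2], [0,1,3], [0,2,3], [1,2,3]

giving chain groups C_0 ≅ Z^4, C_1 ≅ Z^6, C_2 ≅ Z^4.

Boundary ∂_1: C_1 → C_0 sends each edge [p,q] (with p < q) to q − p. For instance
  ∂[1,2] = [2] − [1].
This gives a 4×6 integer matrix of rank 3; reducing to Smith normal form yields diagonal entries (1,1,1).

Boundary ∂_2: C_2 → C_1 sends each 2-simplex [p,q,r] to [q,r] − [p,r] + [p,q]. For instance
  ∂[0,1,2] = [1,2] − [0,2] + [0,1],
  ∂[0,2,3] = [2,3] − [0,3] + [0,2].
As a 6×4 matrix over Z this has rank 3, with invariant factors (1,1,1).

From H_k ≅ ker(∂_k) / im(∂_{k+1}) we obtain:

  H_0: rank C_0 − rank ∂_1 = 4 − 3 = 1, and the invariant factors of ∂_1 are all 1, so H_0 ≅ Z.

H_0 = Z.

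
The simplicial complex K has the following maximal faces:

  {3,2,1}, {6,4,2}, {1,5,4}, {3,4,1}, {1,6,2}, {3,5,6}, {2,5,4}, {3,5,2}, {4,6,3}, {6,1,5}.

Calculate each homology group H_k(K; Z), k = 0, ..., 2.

We work with the vertex ordering 1 < 2 < 3 < 4 < 5 < 6. The simplices of K, each written with vertices in increasing order, are:

  0-simplices (6): [1], [2], [3], [4], [5], [6]
  1-simplices (15): [1,2], [1,3], [1,4], [1,5], [1,6], [2,3], [2,4], [2,5], [2,6], [3,4], [3,5], [3,6], [4,5], [4,6], [5,6]
  2-simplices (10): [1,2,3], [1,2,6], [1,3,4], [1,4,5], [1,5,6], [2,3,5], [2,4,5], [2,4,6], [3,4,6], [3,5,6]

giving chain groups C_0 ≅ Z^6, C_1 ≅ Z^15, C_2 ≅ Z^10.

Boundary ∂_1: C_1 → C_0 maps an edge to its endpoints' difference, ∂[p,q] = q − p.
This gives a 6×15 integer matrix of rank 5; reducing to Smith normal form yields diagonal entries (1,1,1,1,1).

Boundary ∂_2: C_2 → C_1 sends each 2-simplex [p,q,r] to [q,r] − [p,r] + [p,q]. For instance
  ∂[1,5,6] = [5,6] − [1,6] + [1,5],
  ∂[2,3,5] = [3,5] − [2,5] + [2,3].
The 15×10 boundary matrix has rank 10 and Smith normal form diag(1,1,1,1,1,1,1,1,1,2).

From H_k ≅ ker(∂_k) / im(∂_{k+1}) we obtain:

  H_0: rank C_0 − rank ∂_1 = 6 − 5 = 1, and the invariant factors of ∂_1 are all 1, so H_0 = Z.
  H_1: rank ker ∂_1 − rank ∂_2 = (15 − 5) − 10 = 0, and ∂_2 has invariant factor 2 > 1, so H_1 = Z/2Z.
  H_2: rank ker ∂_2 − rank ∂_3 = (10 − 10) − 0 = 0, and there is no ∂_3, so H_2 = 0.

As a check, the Euler characteristic is 6 − 15 + 10 = 1, which agrees with 1 − 0 + 0 = 1.

H_0 = Z,  H_1 = Z/2Z,  H_2 = 0.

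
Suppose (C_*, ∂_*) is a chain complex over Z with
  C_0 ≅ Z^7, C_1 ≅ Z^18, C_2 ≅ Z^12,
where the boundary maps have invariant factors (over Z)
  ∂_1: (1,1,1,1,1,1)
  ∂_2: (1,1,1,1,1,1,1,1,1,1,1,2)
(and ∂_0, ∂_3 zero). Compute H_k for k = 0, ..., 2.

H_0: b_0 = 7 − 0 − 6 = 1; torsion from ∂_1 factors > 1: none. So H_0 = Z.
H_1: b_1 = 18 − 6 − 12 = 0; torsion from ∂_2 factors > 1: [2]. So H_1 = Z/2.
H_2: b_2 = 12 − 12 − 0 = 0; torsion from ∂_3 factors > 1: none. So H_2 = 0.

H_0 = Z,  H_1 = Z/2,  H_2 = 0.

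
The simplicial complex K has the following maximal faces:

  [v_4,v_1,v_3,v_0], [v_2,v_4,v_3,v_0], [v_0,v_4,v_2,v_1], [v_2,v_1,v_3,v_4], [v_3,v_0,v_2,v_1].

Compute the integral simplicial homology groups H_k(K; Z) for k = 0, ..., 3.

H_0 = Z,  H_1 = 0,  H_2 = 0,  H_3 = Z.

We work with the vertex ordering v_0 < v_1 < v_2 < v_3 < v_4. The simplices of K, each written with vertices in increasing order, are:

  0-simplices (5): [v_0], [v_1], [v_2], [v_3], [v_4]
  1-simplices (10): [v_0,v_1], [v_0,v_2], [v_0,v_3], [v_0,v_4], [v_1,v_2], [v_1,v_3], [v_1,v_4], [v_2,v_3], [v_2,v_4], [v_3,v_4]
  2-simplices (10): [v_0,v_1,v_2], [v_0,v_1,v_3], [v_0,v_1,v_4], [v_0,v_2,v_3], [v_0,v_2,v_4], [v_0,v_3,v_4], [v_1,v_2,v_3], [v_1,v_2,v_4], [v_1,v_3,v_4], [v_2,v_3,v_4]
  3-simplices (5): [v_0,v_1,v_2,v_3], [v_0,v_1,v_2,v_4], [v_0,v_1,v_3,v_4], [v_0,v_2,v_3,v_4], [v_1,v_2,v_3,v_4]

giving chain groups C_0 ≅ Z^5, C_1 ≅ Z^10, C_2 ≅ Z^10, C_3 ≅ Z^5.

∂_1: C_1 → C_0 sends each edge [p,q] (with p < q) to q − p. For instance
  ∂[v_1,v_2] = [v_2] − [v_1].
This gives a 5×10 integer matrix of rank 4; reducing to Smith normal form yields diagonal entries (1,1,1,1).

∂_2: C_2 → C_1 acts by ∂[p,q,r] = [q,r] − [p,r] + [p,q]. For instance
  ∂[v_0,v_1,v_3] = [v_1,v_3] − [v_0,v_3] + [v_0,v_1],
  ∂[v_0,v_1,v_2] = [v_1,v_2] − [v_0,v_2] + [v_0,v_1].
The resulting 10×10 matrix has rank 6, and its Smith normal form has invariant factors (1,1,1,1,1,1).

Boundary ∂_3: C_3 → C_2 sends each 3-simplex σ to the alternating sum Σ_i (−1)^i (σ with its i-th vertex removed). For instance
  ∂[v_0,v_1,v_3,v_4] = [v_1,v_3,v_4] − [v_0,v_3,v_4] + [v_0,v_1,v_4] − [v_0,v_1,v_3],
  ∂[v_1,v_2,v_3,v_4] = [v_2,v_3,v_4] − [v_1,v_3,v_4] + [v_1,v_2,v_4] − [v_1,v_2,v_3].
The 10×5 boundary matrix has rank 4 and Smith normal form diag(1,1,1,1).

Computing H_k = (kernel of ∂_k) / (image of ∂_{k+1}):

  H_0: rank C_0 − rank ∂_1 = 5 − 4 = 1, and the invariant factors of ∂_1 are all 1, so H_0 = Z.
  H_1: rank ker ∂_1 − rank ∂_2 = (10 − 4) − 6 = 0, and the invariant factors of ∂_2 are all 1, so H_1 = 0.
  H_2: rank ker ∂_2 − rank ∂_3 = (10 − 6) − 4 = 0, and the invariant factors of ∂_3 are all 1, so H_2 = 0.
  H_3: rank ker ∂_3 − rank ∂_4 = (5 − 4) − 0 = 1, and there is no ∂_4, so H_3 = Z.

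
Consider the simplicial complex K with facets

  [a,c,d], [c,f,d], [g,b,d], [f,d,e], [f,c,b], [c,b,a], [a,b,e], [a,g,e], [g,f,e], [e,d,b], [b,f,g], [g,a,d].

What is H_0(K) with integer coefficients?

We work with the vertex ordering a < b < c < d < e < f < g. The simplices of K, each written with vertices in increasing order, are:

  0-simplices (7): a, b, c, d, e, f, g
  1-simplices (18): ab, ac, ad, ae, ag, bc, bd, be, bf, bg, cd, cf, de, df, dg, ef, eg, fg
  2-simplices (12): abc, abe, acd, adg, aeg, bcf, bde, bdg, bfg, cdf, def, efg

giving chain groups C_0 ≅ Z^7, C_1 ≅ Z^18, C_2 ≅ Z^12.

Boundary ∂_1: C_1 → C_0 sends each edge [p,q] (with p < q) to q − p. For instance
  ∂bg = g − b.
This gives a 7×18 integer matrix of rank 6; reducing to Smith normal form yields diagonal entries (1,1,1,1,1,1).

The boundary map ∂_2: C_2 → C_1 acts by ∂[p,q,r] = [q,r] − [p,r] + [p,q]. For instance
  ∂abe = be − ae + ab,
  ∂acd = cd − ad + ac.
The 18×12 boundary matrix has rank 12 and Smith normal form diag(1,1,1,1,1,1,1,1,1,1,1,2).

Reading off H_k = ker ∂_k / im ∂_{k+1}:

  H_0: rank C_0 − rank ∂_1 = 7 − 6 = 1, and the invariant factors of ∂_1 are all 1, so H_0 = Z.

(K is a triangulation of the real projective plane RP^2.)

H_0 = Z.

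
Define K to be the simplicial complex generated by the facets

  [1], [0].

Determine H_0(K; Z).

Fix the vertex order 0 < 1 and write every simplex with vertices in increasing order. Then dim K = 0 and the simplices of K are:

  0-simplices (2): [0], [1]

giving chain groups C_0 ≅ Z^2.

Now H_k = ker ∂_k / im ∂_{k+1}, so:

  H_0: rank C_0 − rank ∂_1 = 2 − 0 = 2, and there is no ∂_1, so H_0 ≅ Z^2.

H_0 ≅ Z^2.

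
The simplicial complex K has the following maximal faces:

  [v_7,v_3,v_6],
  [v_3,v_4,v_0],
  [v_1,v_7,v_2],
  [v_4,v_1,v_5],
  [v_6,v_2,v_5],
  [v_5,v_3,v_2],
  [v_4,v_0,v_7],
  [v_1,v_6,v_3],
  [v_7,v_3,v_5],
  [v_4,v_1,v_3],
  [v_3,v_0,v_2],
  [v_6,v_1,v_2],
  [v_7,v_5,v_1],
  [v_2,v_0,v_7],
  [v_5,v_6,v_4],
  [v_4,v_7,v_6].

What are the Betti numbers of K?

b_0 = 1, b_1 = 2, b_2 = 1.

K has 8 vertices, 24 edges, 16 triangles.
rank ∂_0 = 0, rank ∂_1 = 7 ⇒ b_0 = 8 − 0 − 7 = 1; all invariant factors of ∂_1 are 1 so no torsion. So H_0 = Z.
rank ∂_1 = 7, rank ∂_2 = 15 ⇒ b_1 = 24 − 7 − 15 = 2; all invariant factors of ∂_2 are 1 so no torsion. So H_1 = Z^2.
rank ∂_2 = 15, rank ∂_3 = 0 ⇒ b_2 = 16 − 15 − 0 = 1. So H_2 = Z.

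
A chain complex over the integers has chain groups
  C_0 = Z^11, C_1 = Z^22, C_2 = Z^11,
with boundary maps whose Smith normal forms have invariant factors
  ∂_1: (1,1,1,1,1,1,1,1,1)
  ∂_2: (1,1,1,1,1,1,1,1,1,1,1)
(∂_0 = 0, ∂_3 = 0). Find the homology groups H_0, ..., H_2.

H_0 ≅ Z^2,  H_1 ≅ Z^2,  H_2 = 0.

H_0: b_0 = 11 − 0 − 9 = 2; torsion from ∂_1 factors > 1: none. So H_0 ≅ Z^2.
H_1: b_1 = 22 − 9 − 11 = 2; torsion from ∂_2 factors > 1: none. So H_1 ≅ Z^2.
H_2: b_2 = 11 − 11 − 0 = 0; torsion from ∂_3 factors > 1: none. So H_2 ≅ 0.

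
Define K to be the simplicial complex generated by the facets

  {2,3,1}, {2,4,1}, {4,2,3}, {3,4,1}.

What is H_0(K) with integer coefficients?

H_0 = Z.

Fix the vertex order 1 < 2 < 3 < 4 and write every simplex with vertices in increasing order. Then dim K = 2 and the simplices of K are:

  0-simplices (4): [1], [2], [3], [4]
  1-simplices (6): [1,2], [1,3], [1,4], [2,3], [2,4], [3,4]
  2-simplices (4): [1,2,3], [1,2,4], [1,3,4], [2,3,4]

giving chain groups C_0 ≅ Z^4, C_1 ≅ Z^6, C_2 ≅ Z^4.

∂_1: C_1 → C_0 is given by ∂[p,q] = [q] − [p].
As a 4×6 matrix over Z this has rank 3, with invariant factors (1,1,1).

∂_2: C_2 → C_1 sends each 2-simplex [p,q,r] to [q,r] − [p,r] + [p,q]. For instance
  ∂[2,3,4] = [3,4] − [2,4] + [2,3],
  ∂[1,2,4] = [2,4] − [1,4] + [1,2].
This gives a 6×4 integer matrix of rank 3; reducing to Smith normal form yields diagonal entries (1,1,1).

Computing H_k = (kernel of ∂_k) / (image of ∂_{k+1}):

  H_0: rank C_0 − rank ∂_1 = 4 − 3 = 1, and the invariant factors of ∂_1 are all 1, so H_0 ≅ Z.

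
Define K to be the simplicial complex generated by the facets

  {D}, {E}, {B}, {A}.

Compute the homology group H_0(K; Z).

H_0 ≅ Z^4.

Order the vertices as A < B < D < E. Listing each simplex with vertices in this order, K has dimension 0 with simplices:

  0-simplices (4): A, B, D, E

so the chain groups are C_0 ≅ Z^4.

From H_k ≅ ker(∂_k) / im(∂_{k+1}) we obtain:

  H_0: rank C_0 − rank ∂_1 = 4 − 0 = 4, and there is no ∂_1, so H_0 = Z^4.

(K is a triangulation of a set of 4 points.)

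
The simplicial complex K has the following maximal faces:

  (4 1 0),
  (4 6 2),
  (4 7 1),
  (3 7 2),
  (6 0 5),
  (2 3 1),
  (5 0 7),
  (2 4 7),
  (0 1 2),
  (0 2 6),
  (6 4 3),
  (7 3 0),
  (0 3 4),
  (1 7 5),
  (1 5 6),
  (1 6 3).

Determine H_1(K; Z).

H_1 ≅ Z^2.

Take the total order 0 < 1 < 2 < 3 < 4 < 5 < 6 < 7 on the vertex set. Then K (dimension 2) consists of the simplices:

  0-simplices (8): [0], [1], [2], [3], [4], [5], [6], [7]
  1-simplices (24): (24 of them)
  2-simplices (16): [0,1,2], [0,1,4], [0,2,6], [0,3,4], [0,3,7], [0,5,6], [0,5,7], [1,2,3], [1,3,6], [1,4,7], [1,5,6], [1,5,7], [2,3,7], [2,4,6], [2,4,7], [3,4,6]

so the chain groups are C_0 ≅ Z^8, C_1 ≅ Z^24, C_2 ≅ Z^16.

∂_1: C_1 → C_0 sends each edge [p,q] (with p < q) to q − p.
The resulting 8×24 matrix has rank 7, and its Smith normal form has invariant factors (1,1,1,1,1,1,1).

∂_2: C_2 → C_1 maps a triangle to the signed sum of its edges. For instance
  ∂[1,3,6] = [3,6] − [1,6] + [1,3],
  ∂[0,5,6] = [5,6] − [0,6] + [0,5].
This gives a 24×16 integer matrix of rank 15; reducing to Smith normal form yields diagonal entries (1,1,1,1,1,1,1,1,1,1,1,1,1,1,1).

Reading off H_k = ker ∂_k / im ∂_{k+1}:

  H_1: rank ker ∂_1 − rank ∂_2 = (24 − 7) − 15 = 2, and the invariant factors of ∂_2 are all 1, so H_1 = Z^2.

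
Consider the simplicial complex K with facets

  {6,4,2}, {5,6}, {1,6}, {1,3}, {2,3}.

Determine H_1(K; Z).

Take the total order 1 < 2 < 3 < 4 < 5 < 6 on the vertex set. Then K (dimension 2) consists of the simplices:

  0-simplices (6): [1], [2], [3], [4], [5], [6]
  1-simplices (7): [1,3], [1,6], [2,3], [2,4], [2,6], [4,6], [5,6]
  2-simplices (1): [2,4,6]

giving chain groups C_0 ≅ Z^6, C_1 ≅ Z^7, C_2 ≅ Z^1.

∂_1: C_1 → C_0 is given by ∂[p,q] = [q] − [p]. For instance
  ∂[2,4] = [4] − [2].
This gives a 6×7 integer matrix of rank 5; reducing to Smith normal form yields diagonal entries (1,1,1,1,1).

The boundary map ∂_2: C_2 → C_1 maps a triangle to the signed sum of its edges. For instance
  ∂[2,4,6] = [4,6] − [2,6] + [2,4].
The resulting 7×1 matrix has rank 1, and its Smith normal form has invariant factors (1).

Computing H_k = (kernel of ∂_k) / (image of ∂_{k+1}):

  H_1: rank ker ∂_1 − rank ∂_2 = (7 − 5) − 1 = 1, and the invariant factors of ∂_2 are all 1, so H_1 = Z.

H_1 = Z.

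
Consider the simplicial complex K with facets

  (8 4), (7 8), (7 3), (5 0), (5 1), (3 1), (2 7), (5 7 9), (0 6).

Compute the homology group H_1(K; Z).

Fix the vertex order 0 < 1 < 2 < 3 < 4 < 5 < 6 < 7 < 8 < 9 and write every simplex with vertices in increasing order. Then dim K = 2 and the simplices of K are:

  0-simplices (10): [0], [1], [2], [3], [4], [5], [6], [7], [8], [9]
  1-simplices (11): [0,5], [0,6], [1,3], [1,5], [2,7], [3,7], [4,8], [5,7], [5,9], [7,8], [7,9]
  2-simplices (1): [5,7,9]

giving chain groups C_0 ≅ Z^10, C_1 ≅ Z^11, C_2 ≅ Z^1.

The boundary map ∂_1: C_1 → C_0 sends each edge [p,q] (with p < q) to q − p. For instance
  ∂[0,5] = [5] − [0].
This gives a 10×11 integer matrix of rank 9; reducing to Smith normal form yields diagonal entries (1,1,1,1,1,1,1,1,1).

Boundary ∂_2: C_2 → C_1 sends each 2-simplex [p,q,r] to [q,r] − [p,r] + [p,q]. For instance
  ∂[5,7,9] = [7,9] − [5,9] + [5,7].
The resulting 11×1 matrix has rank 1, and its Smith normal form has invariant factors (1).

Now H_k = ker ∂_k / im ∂_{k+1}, so:

  H_1: rank ker ∂_1 − rank ∂_2 = (11 − 9) − 1 = 1, and the invariant factors of ∂_2 are all 1, so H_1 = Z.

H_1 = Z.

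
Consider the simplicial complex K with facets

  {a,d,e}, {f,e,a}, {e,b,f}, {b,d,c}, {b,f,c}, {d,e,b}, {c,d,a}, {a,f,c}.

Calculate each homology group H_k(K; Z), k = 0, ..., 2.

H_0 = Z,  H_1 = 0,  H_2 = Z.

Fix the vertex order a < b < c < d < e < f and write every simplex with vertices in increasing order. Then dim K = 2 and the simplices of K are:

  0-simplices (6): a, b, c, d, e, f
  1-simplices (12): ac, ad, ae, af, bc, bd, be, bf, cd, cf, de, ef
  2-simplices (8): acd, acf, ade, aef, bcd, bcf, bde, bef

Hence C_0 ≅ Z^6, C_1 ≅ Z^12, C_2 ≅ Z^8.

The boundary map ∂_1: C_1 → C_0 maps an edge to its endpoints' difference, ∂[p,q] = q − p. For instance
  ∂cf = f − c.
The resulting 6×12 matrix has rank 5, and its Smith normal form has invariant factors (1,1,1,1,1).

∂_2: C_2 → C_1 acts by ∂[p,q,r] = [q,r] − [p,r] + [p,q]. For instance
  ∂bde = de − be + bd,
  ∂aef = ef − af + ae.
This gives a 12×8 integer matrix of rank 7; reducing to Smith normal form yields diagonal entries (1,1,1,1,1,1,1).

From H_k ≅ ker(∂_k) / im(∂_{k+1}) we obtain:

  H_0: rank C_0 − rank ∂_1 = 6 − 5 = 1, and the invariant factors of ∂_1 are all 1, so H_0 ≅ Z.
  H_1: rank ker ∂_1 − rank ∂_2 = (12 − 5) − 7 = 0, and the invariant factors of ∂_2 are all 1, so H_1 ≅ 0.
  H_2: rank ker ∂_2 − rank ∂_3 = (8 − 7) − 0 = 1, and there is no ∂_3, so H_2 ≅ Z.

As a check, the Euler characteristic is 6 − 12 + 8 = 2, which agrees with 1 − 0 + 1 = 2.
(K is a triangulation of the 2-sphere S^2.)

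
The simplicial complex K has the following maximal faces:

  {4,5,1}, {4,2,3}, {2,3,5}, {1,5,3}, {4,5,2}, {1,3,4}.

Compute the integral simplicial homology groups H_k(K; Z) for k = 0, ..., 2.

K has 5 vertices, 9 edges, 6 triangles.
rank ∂_0 = 0, rank ∂_1 = 4 ⇒ b_0 = 5 − 0 − 4 = 1; all invariant factors of ∂_1 are 1 so no torsion. So H_0 = Z.
rank ∂_1 = 4, rank ∂_2 = 5 ⇒ b_1 = 9 − 4 − 5 = 0; all invariant factors of ∂_2 are 1 so no torsion. So H_1 = 0.
rank ∂_2 = 5, rank ∂_3 = 0 ⇒ b_2 = 6 − 5 − 0 = 1. So H_2 = Z.

H_0 ≅ Z,  H_1 = 0,  H_2 ≅ Z.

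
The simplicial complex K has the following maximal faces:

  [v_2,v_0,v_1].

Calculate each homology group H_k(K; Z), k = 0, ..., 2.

Order the vertices as v_0 < v_1 < v_2. Listing each simplex with vertices in this order, K has dimension 2 with simplices:

  0-simplices (3): [v_0], [v_1], [v_2]
  1-simplices (3): [v_0,v_1], [v_0,v_2], [v_1,v_2]
  2-simplices (1): [v_0,v_1,v_2]

Hence C_0 ≅ Z^3, C_1 ≅ Z^3, C_2 ≅ Z^1.

Boundary ∂_1: C_1 → C_0 is given by ∂[p,q] = [q] − [p].
The resulting 3×3 matrix has rank 2, and its Smith normal form has invariant factors (1,1).

The boundary map ∂_2: C_2 → C_1 acts by ∂[p,q,r] = [q,r] − [p,r] + [p,q]. For instance
  ∂[v_0,v_1,v_2] = [v_1,v_2] − [v_0,v_2] + [v_0,v_1].
The 3×1 boundary matrix has rank 1 and Smith normal form diag(1).

Now H_k = ker ∂_k / im ∂_{k+1}, so:

  H_0: rank C_0 − rank ∂_1 = 3 − 2 = 1, and the invariant factors of ∂_1 are all 1, so H_0 = Z.
  H_1: rank ker ∂_1 − rank ∂_2 = (3 − 2) − 1 = 0, and the invariant factors of ∂_2 are all 1, so H_1 = 0.
  H_2: rank ker ∂_2 − rank ∂_3 = (1 − 1) − 0 = 0, and there is no ∂_3, so H_2 = 0.

As a check, the Euler characteristic is 3 − 3 + 1 = 1, which agrees with 1 − 0 + 0 = 1.
(K is a triangulation of the 2-simplex.)

H_0 ≅ Z,  H_1 = 0,  H_2 = 0.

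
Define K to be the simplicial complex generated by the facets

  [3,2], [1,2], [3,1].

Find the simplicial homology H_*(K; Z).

H_0 = Z,  H_1 = Z.

K has 3 vertices, 3 edges.
rank ∂_0 = 0, rank ∂_1 = 2 ⇒ b_0 = 3 − 0 − 2 = 1; all invariant factors of ∂_1 are 1 so no torsion. So H_0 = Z.
rank ∂_1 = 2, rank ∂_2 = 0 ⇒ b_1 = 3 − 2 − 0 = 1. So H_1 = Z.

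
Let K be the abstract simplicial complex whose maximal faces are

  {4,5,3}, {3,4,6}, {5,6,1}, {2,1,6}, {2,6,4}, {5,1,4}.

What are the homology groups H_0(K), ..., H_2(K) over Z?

Order the vertices as 1 < 2 < 3 < 4 < 5 < 6. Listing each simplex with vertices in this order, K has dimension 2 with simplices:

  0-simplices (6): [1], [2], [3], [4], [5], [6]
  1-simplices (12): [1,2], [1,4], [1,5], [1,6], [2,4], [2,6], [3,4], [3,5], [3,6], [4,5], [4,6], [5,6]
  2-simplices (6): [1,2,6], [1,4,5], [1,5,6], [2,4,6], [3,4,5], [3,4,6]

Hence C_0 ≅ Z^6, C_1 ≅ Z^12, C_2 ≅ Z^6.

∂_1: C_1 → C_0 maps an edge to its endpoints' difference, ∂[p,q] = q − p. For instance
  ∂[5,6] = [6] − [5].
The 6×12 boundary matrix has rank 5 and Smith normal form diag(1,1,1,1,1).

The boundary map ∂_2: C_2 → C_1 maps a triangle to the signed sum of its edges. For instance
  ∂[1,2,6] = [2,6] − [1,6] + [1,2],
  ∂[3,4,5] = [4,5] − [3,5] + [3,4].
The resulting 12×6 matrix has rank 6, and its Smith normal form has invariant factors (1,1,1,1,1,1).

From H_k ≅ ker(∂_k) / im(∂_{k+1}) we obtain:

  H_0: rank C_0 − rank ∂_1 = 6 − 5 = 1, and the invariant factors of ∂_1 are all 1, so H_0 = Z.
  H_1: rank ker ∂_1 − rank ∂_2 = (12 − 5) − 6 = 1, and the invariant factors of ∂_2 are all 1, so H_1 = Z.
  H_2: rank ker ∂_2 − rank ∂_3 = (6 − 6) − 0 = 0, and there is no ∂_3, so H_2 = 0.

H_0 ≅ Z,  H_1 ≅ Z,  H_2 = 0.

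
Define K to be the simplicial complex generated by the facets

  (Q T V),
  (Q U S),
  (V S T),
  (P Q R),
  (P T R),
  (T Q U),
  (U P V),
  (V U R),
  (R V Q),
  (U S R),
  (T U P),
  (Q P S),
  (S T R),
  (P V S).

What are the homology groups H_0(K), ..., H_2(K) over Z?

We work with the vertex ordering P < Q < R < S < T < U < V. The simplices of K, each written with vertices in increasing order, are:

  0-simplices (7): P, Q, R, S, T, U, V
  1-simplices (21): PQ, PR, PS, PT, PU, PV, QR, QS, QT, QU, QV, RS, RT, RU, RV, ST, SU, SV, TU, TV, UV
  2-simplices (14): PQR, PQS, PRT, PSV, PTU, PUV, QRV, QSU, QTU, QTV, RST, RSU, RUV, STV

Hence C_0 ≅ Z^7, C_1 ≅ Z^21, C_2 ≅ Z^14.

∂_1: C_1 → C_0 is given by ∂[p,q] = [q] − [p]. For instance
  ∂RU = U − R.
As a 7×21 matrix over Z this has rank 6, with invariant factors (1,1,1,1,1,1).

∂_2: C_2 → C_1 sends each 2-simplex [p,q,r] to [q,r] − [p,r] + [p,q]. For instance
  ∂RUV = UV − RV + RU,
  ∂STV = TV − SV + ST.
This gives a 21×14 integer matrix of rank 13; reducing to Smith normal form yields diagonal entries (1,1,1,1,1,1,1,1,1,1,1,1,1).

From H_k ≅ ker(∂_k) / im(∂_{k+1}) we obtain:

  H_0: rank C_0 − rank ∂_1 = 7 − 6 = 1, and the invariant factors of ∂_1 are all 1, so H_0 ≅ Z.
  H_1: rank ker ∂_1 − rank ∂_2 = (21 − 6) − 13 = 2, and the invariant factors of ∂_2 are all 1, so H_1 ≅ Z^2.
  H_2: rank ker ∂_2 − rank ∂_3 = (14 − 13) − 0 = 1, and there is no ∂_3, so H_2 ≅ Z.

H_0 ≅ Z,  H_1 ≅ Z^2,  H_2 ≅ Z.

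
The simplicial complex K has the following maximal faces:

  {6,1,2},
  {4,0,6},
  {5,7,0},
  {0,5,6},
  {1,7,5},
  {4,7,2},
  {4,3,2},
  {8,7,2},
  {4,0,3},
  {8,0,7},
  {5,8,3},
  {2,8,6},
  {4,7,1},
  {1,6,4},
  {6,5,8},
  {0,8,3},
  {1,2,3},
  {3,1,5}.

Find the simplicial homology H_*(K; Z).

Fix the vertex order 0 < 1 < 2 < 3 < 4 < 5 < 6 < 7 < 8 and write every simplex with vertices in increasing order. Then dim K = 2 and the simplices of K are:

  0-simplices (9): [0], [1], [2], [3], [4], [5], [6], [7], [8]
  1-simplices (27): (27 of them)
  2-simplices (18): [0,3,4], [0,3,8], [0,4,6], [0,5,6], [0,5,7], [0,7,8], [1,2,3], [1,2,6], [1,3,5], [1,4,6], [1,4,7], [1,5,7], [2,3,4], [2,4,7], [2,6,8], [2,7,8], [3,5,8], [5,6,8]

Hence C_0 ≅ Z^9, C_1 ≅ Z^27, C_2 ≅ Z^18.

∂_1: C_1 → C_0 sends each edge [p,q] (with p < q) to q − p.
This gives a 9×27 integer matrix of rank 8; reducing to Smith normal form yields diagonal entries (1,1,1,1,1,1,1,1).

The boundary map ∂_2: C_2 → C_1 maps a triangle to the signed sum of its edges. For instance
  ∂[5,6,8] = [6,8] − [5,8] + [5,6],
  ∂[1,4,7] = [4,7] − [1,7] + [1,4].
The resulting 27×18 matrix has rank 18, and its Smith normal form has invariant factors (1,1,1,1,1,1,1,1,1,1,1,1,1,1,1,1,1,2).

Now H_k = ker ∂_k / im ∂_{k+1}, so:

  H_0: rank C_0 − rank ∂_1 = 9 − 8 = 1, and the invariant factors of ∂_1 are all 1, so H_0 ≅ Z.
  H_1: rank ker ∂_1 − rank ∂_2 = (27 − 8) − 18 = 1, and ∂_2 has invariant factor 2 > 1, so H_1 ≅ Z ⊕ Z/2Z.
  H_2: rank ker ∂_2 − rank ∂_3 = (18 − 18) − 0 = 0, and there is no ∂_3, so H_2 ≅ 0.

H_0 = Z,  H_1 = Z ⊕ Z/2Z,  H_2 = 0.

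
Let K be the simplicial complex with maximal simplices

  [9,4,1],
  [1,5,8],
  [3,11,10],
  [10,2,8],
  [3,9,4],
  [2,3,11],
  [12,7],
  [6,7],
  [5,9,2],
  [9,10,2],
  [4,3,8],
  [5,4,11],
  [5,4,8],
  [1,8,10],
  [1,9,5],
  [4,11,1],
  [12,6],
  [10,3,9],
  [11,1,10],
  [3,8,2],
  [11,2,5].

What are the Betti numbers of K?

b_0 = 2, b_1 = 2, b_2 = 0.

We work with the vertex ordering 1 < 2 < 3 < 4 < 5 < 6 < 7 < 8 < 9 < 10 < 11 < 12. The simplices of K, each written with vertices in increasing order, are:

  0-simplices (12): [1], [2], [3], [4], [5], [6], [7], [8], [9], [10], [11], [12]
  1-simplices (30): (30 of them)
  2-simplices (18): (18 of them)

Hence C_0 ≅ Z^12, C_1 ≅ Z^30, C_2 ≅ Z^18.

Boundary ∂_1: C_1 → C_0 maps an edge to its endpoints' difference, ∂[p,q] = q − p. For instance
  ∂[4,9] = [9] − [4].
The 12×30 boundary matrix has rank 10 and Smith normal form diag(1,1,1,1,1,1,1,1,1,1).

The boundary map ∂_2: C_2 → C_1 acts by ∂[p,q,r] = [q,r] − [p,r] + [p,q]. For instance
  ∂[4,5,11] = [5,11] − [4,11] + [4,5],
  ∂[1,4,11] = [4,11] − [1,11] + [1,4].
The resulting 30×18 matrix has rank 18, and its Smith normal form has invariant factors (1,1,1,1,1,1,1,1,1,1,1,1,1,1,1,1,1,2).

Computing H_k = (kernel of ∂_k) / (image of ∂_{k+1}):

  H_0: rank C_0 − rank ∂_1 = 12 − 10 = 2, and the invariant factors of ∂_1 are all 1, so H_0 = Z^2.
  H_1: rank ker ∂_1 − rank ∂_2 = (30 − 10) − 18 = 2, and ∂_2 has invariant factor 2 > 1, so H_1 = Z^2 ⊕ Z/2Z.
  H_2: rank ker ∂_2 − rank ∂_3 = (18 − 18) − 0 = 0, and there is no ∂_3, so H_2 = 0.

As a check, the Euler characteristic is 12 − 30 + 18 = 0, which agrees with 2 − 2 + 0 = 0.
(K is a triangulation of the disjoint union of the Klein bottle and the circle S^1.)

Hence the Betti numbers are b_0 = 2, b_1 = 2, b_2 = 0.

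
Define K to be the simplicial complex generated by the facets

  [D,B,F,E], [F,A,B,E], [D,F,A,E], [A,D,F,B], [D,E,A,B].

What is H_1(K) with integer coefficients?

We work with the vertex ordering A < B < D < E < F. The simplices of K, each written with vertices in increasing order, are:

  0-simplices (5): A, B, D, E, F
  1-simplices (10): AB, AD, AE, AF, BD, BE, BF, DE, DF, EF
  2-simplices (10): ABD, ABE, ABF, ADE, ADF, AEF, BDE, BDF, BEF, DEF
  3-simplices (5): ABDE, ABDF, ABEF, ADEF, BDEF

giving chain groups C_0 ≅ Z^5, C_1 ≅ Z^10, C_2 ≅ Z^10, C_3 ≅ Z^5.

Boundary ∂_1: C_1 → C_0 maps an edge to its endpoints' difference, ∂[p,q] = q − p.
This gives a 5×10 integer matrix of rank 4; reducing to Smith normal form yields diagonal entries (1,1,1,1).

Boundary ∂_2: C_2 → C_1 maps a triangle to the signed sum of its edges. For instance
  ∂AEF = EF − AF + AE,
  ∂ABE = BE − AE + AB.
The resulting 10×10 matrix has rank 6, and its Smith normal form has invariant factors (1,1,1,1,1,1).

Boundary ∂_3: C_3 → C_2 sends each 3-simplex σ to the alternating sum Σ_i (−1)^i (σ with its i-th vertex removed). For instance
  ∂ABDF = BDF − ADF + ABF − ABD,
  ∂ADEF = DEF − AEF + ADF − ADE.
As a 10×5 matrix over Z this has rank 4, with invariant factors (1,1,1,1).

Reading off H_k = ker ∂_k / im ∂_{k+1}:

  H_1: rank ker ∂_1 − rank ∂_2 = (10 − 4) − 6 = 0, and the invariant factors of ∂_2 are all 1, so H_1 = 0.

(K is a triangulation of the 3-sphere S^3.)

H_1 = 0.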